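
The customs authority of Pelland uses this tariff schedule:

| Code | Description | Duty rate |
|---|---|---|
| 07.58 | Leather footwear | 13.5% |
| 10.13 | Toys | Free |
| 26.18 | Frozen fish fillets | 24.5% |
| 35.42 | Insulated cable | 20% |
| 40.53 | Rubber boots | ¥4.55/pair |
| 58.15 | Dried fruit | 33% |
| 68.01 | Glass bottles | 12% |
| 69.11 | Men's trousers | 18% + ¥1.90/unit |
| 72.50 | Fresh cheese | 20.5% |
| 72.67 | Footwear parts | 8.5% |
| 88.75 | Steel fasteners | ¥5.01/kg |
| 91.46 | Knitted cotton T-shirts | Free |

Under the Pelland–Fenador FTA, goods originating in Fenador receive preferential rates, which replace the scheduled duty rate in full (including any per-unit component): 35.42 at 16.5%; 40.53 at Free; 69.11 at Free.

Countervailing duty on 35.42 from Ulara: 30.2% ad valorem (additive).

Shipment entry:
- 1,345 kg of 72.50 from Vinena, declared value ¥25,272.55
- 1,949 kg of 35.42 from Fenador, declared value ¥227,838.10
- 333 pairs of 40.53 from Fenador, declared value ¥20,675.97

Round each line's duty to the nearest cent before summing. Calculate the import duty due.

Line 1 (72.50, Vinena, 1,345 kg, ¥25,272.55):
Base rate for 72.50 is 20.5%.
Duty = ¥25,272.55 × 20.5% = ¥5,180.87.
Line 2 (35.42, Fenador, 1,949 kg, ¥227,838.10):
Base rate for 35.42 is 20%.
Origin Fenador qualifies under the Pelland–Fenador agreement and 35.42 is covered: preferential rate 16.5% applies instead.
The additional-duty order on 35.42 targets Ulara, not Fenador; it does not apply.
Duty = ¥227,838.10 × 16.5% = ¥37,593.29.
Line 3 (40.53, Fenador, 333 pairs, ¥20,675.97):
Base rate for 40.53 is ¥4.55/pair.
Origin Fenador qualifies under the Pelland–Fenador agreement and 40.53 is covered: preferential rate Free applies instead.
Duty = ¥20,675.97 × 0% = ¥0.00.
Total = ¥5,180.87 + ¥37,593.29 + ¥0.00 = ¥42,774.16.

¥42,774.16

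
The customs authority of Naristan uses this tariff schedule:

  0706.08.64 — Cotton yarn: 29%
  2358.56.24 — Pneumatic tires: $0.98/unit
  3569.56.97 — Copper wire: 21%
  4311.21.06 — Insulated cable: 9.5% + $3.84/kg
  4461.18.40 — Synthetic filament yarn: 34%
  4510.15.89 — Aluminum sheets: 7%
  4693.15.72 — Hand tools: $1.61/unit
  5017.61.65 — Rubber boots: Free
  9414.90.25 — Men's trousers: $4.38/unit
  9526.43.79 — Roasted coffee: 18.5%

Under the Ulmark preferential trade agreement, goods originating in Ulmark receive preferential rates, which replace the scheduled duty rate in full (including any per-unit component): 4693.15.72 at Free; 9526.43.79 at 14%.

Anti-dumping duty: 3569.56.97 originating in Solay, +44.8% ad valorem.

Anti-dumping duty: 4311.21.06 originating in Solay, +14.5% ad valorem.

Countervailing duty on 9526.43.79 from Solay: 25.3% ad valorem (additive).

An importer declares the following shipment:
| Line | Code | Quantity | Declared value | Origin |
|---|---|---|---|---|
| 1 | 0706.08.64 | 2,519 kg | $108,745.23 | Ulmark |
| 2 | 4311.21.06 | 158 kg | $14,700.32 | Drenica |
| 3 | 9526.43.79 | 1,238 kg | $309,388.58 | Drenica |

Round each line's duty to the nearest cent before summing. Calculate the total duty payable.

Line 1 (0706.08.64, Ulmark, 2,519 kg, $108,745.23):
Base rate for 0706.08.64 is 29%.
Origin Ulmark is the FTA partner but 0706.08.64 is not on the preference list; base rate stands.
Duty = $108,745.23 × 29% = $31,536.12.
Line 2 (4311.21.06, Drenica, 158 kg, $14,700.32):
Base rate for 4311.21.06 is 9.5% + $3.84/kg.
The additional-duty order on 4311.21.06 targets Solay, not Drenica; it does not apply.
Duty = $14,700.32 × 9.5% + 158 × $3.84 = $2,003.25.
Line 3 (9526.43.79, Drenica, 1,238 kg, $309,388.58):
Base rate for 9526.43.79 is 18.5%.
9526.43.79 has an FTA preferential rate, but origin Drenica is not Ulmark; base rate stands.
The additional-duty order on 9526.43.79 targets Solay, not Drenica; it does not apply.
Duty = $309,388.58 × 18.5% = $57,236.89.
Total = $31,536.12 + $2,003.25 + $57,236.89 = $90,776.26.

$90,776.26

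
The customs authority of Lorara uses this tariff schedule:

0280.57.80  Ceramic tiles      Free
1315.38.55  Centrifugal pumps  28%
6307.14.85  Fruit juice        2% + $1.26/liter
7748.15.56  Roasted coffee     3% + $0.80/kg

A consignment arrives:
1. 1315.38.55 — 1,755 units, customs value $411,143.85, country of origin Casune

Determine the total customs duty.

$115,120.28

Line 1 (1315.38.55, Casune, 1,755 units, $411,143.85):
Base rate for 1315.38.55 is 28%.
Duty = $411,143.85 × 28% = $115,120.28.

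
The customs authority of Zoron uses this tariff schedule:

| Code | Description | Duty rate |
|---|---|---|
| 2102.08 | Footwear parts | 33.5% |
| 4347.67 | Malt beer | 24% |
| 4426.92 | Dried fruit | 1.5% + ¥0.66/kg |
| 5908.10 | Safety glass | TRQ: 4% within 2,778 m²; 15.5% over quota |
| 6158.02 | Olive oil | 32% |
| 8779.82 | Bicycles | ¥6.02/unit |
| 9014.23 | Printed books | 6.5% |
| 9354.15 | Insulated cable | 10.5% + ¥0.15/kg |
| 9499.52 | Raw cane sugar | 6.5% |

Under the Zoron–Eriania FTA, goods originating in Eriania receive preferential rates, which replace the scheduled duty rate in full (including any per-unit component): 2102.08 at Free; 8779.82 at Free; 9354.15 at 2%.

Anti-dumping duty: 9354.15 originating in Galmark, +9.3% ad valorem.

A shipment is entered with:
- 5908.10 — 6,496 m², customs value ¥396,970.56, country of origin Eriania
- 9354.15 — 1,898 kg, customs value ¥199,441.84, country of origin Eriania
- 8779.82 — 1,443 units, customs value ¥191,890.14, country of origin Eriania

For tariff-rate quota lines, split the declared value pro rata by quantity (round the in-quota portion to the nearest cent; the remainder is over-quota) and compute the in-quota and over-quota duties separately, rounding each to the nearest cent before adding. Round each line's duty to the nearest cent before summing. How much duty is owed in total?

¥45,996.46

Line 1 (5908.10, Eriania, 6,496 m², ¥396,970.56):
Code 5908.10 is under a tariff-rate quota (threshold 2,778 m²). In-quota: 2,778 m² at 4%; over-quota: 3,718 m² at 15.5%.
Pro-rata value split: in-quota = ¥396,970.56 × 2,778/6,496 = ¥169,763.58; over-quota = ¥396,970.56 − ¥169,763.58 = ¥227,206.98.
In-quota duty = ¥169,763.58 × 4% = ¥6,790.54. Over-quota duty = ¥227,206.98 × 15.5% = ¥35,217.08.
Line duty = ¥6,790.54 + ¥35,217.08 = ¥42,007.62.
Line 2 (9354.15, Eriania, 1,898 kg, ¥199,441.84):
Base rate for 9354.15 is 10.5% + ¥0.15/kg.
Origin Eriania qualifies under the Zoron–Eriania agreement and 9354.15 is covered: preferential rate 2% applies instead.
The additional-duty order on 9354.15 targets Galmark, not Eriania; it does not apply.
Duty = ¥199,441.84 × 2% = ¥3,988.84.
Line 3 (8779.82, Eriania, 1,443 units, ¥191,890.14):
Base rate for 8779.82 is ¥6.02/unit.
Origin Eriania qualifies under the Zoron–Eriania agreement and 8779.82 is covered: preferential rate Free applies instead.
Duty = ¥191,890.14 × 0% = ¥0.00.
Total = ¥42,007.62 + ¥3,988.84 + ¥0.00 = ¥45,996.46.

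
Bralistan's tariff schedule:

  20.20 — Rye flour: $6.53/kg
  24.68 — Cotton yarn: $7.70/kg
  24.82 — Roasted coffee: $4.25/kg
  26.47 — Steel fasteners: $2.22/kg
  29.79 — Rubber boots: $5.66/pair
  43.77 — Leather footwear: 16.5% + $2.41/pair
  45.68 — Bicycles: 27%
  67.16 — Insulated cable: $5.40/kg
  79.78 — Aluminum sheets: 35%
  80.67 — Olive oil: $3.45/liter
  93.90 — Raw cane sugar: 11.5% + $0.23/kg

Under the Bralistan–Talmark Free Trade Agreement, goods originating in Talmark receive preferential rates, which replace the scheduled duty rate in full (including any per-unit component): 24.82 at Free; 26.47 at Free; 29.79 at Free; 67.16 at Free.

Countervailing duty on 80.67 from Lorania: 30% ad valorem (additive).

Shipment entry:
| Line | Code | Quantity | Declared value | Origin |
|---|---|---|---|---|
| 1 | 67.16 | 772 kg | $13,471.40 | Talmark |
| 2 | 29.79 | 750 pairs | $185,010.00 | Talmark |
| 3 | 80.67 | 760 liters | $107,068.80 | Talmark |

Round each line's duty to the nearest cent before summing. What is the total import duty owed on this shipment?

Line 1 (67.16, Talmark, 772 kg, $13,471.40):
Base rate for 67.16 is $5.40/kg.
Origin Talmark qualifies under the Bralistan–Talmark agreement and 67.16 is covered: preferential rate Free applies instead.
Duty = $13,471.40 × 0% = $0.00.
Line 2 (29.79, Talmark, 750 pairs, $185,010.00):
Base rate for 29.79 is $5.66/pair.
Origin Talmark qualifies under the Bralistan–Talmark agreement and 29.79 is covered: preferential rate Free applies instead.
Duty = $185,010.00 × 0% = $0.00.
Line 3 (80.67, Talmark, 760 liters, $107,068.80):
Base rate for 80.67 is $3.45/liter.
Origin Talmark is the FTA partner but 80.67 is not on the preference list; base rate stands.
The additional-duty order on 80.67 targets Lorania, not Talmark; it does not apply.
Duty = 760 × $3.45 = $2,622.00.
Total = $0.00 + $0.00 + $2,622.00 = $2,622.00.

$2,622.00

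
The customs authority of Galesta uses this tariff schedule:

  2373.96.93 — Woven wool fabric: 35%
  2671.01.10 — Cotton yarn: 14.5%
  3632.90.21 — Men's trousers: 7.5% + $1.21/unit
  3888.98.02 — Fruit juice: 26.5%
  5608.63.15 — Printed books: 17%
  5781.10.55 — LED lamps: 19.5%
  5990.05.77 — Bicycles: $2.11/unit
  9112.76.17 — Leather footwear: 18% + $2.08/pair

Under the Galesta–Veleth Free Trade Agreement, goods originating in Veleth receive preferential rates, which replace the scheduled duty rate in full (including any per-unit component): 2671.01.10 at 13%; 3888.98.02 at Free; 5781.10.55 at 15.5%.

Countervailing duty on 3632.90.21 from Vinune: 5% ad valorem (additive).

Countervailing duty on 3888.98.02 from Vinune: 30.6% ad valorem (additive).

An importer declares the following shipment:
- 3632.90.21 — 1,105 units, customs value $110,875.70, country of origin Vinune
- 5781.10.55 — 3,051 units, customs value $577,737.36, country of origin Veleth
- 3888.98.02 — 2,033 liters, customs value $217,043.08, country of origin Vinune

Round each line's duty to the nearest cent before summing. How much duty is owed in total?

Line 1 (3632.90.21, Vinune, 1,105 units, $110,875.70):
Base rate for 3632.90.21 is 7.5% + $1.21/unit.
Additional duty on 3632.90.21 from Vinune: +5%. Applied ad valorem rate: 7.5% + 5% = 12.5%.
Duty = $110,875.70 × 12.5% + 1,105 × $1.21 = $15,196.51.
Line 2 (5781.10.55, Veleth, 3,051 units, $577,737.36):
Base rate for 5781.10.55 is 19.5%.
Origin Veleth qualifies under the Galesta–Veleth agreement and 5781.10.55 is covered: preferential rate 15.5% applies instead.
Duty = $577,737.36 × 15.5% = $89,549.29.
Line 3 (3888.98.02, Vinune, 2,033 liters, $217,043.08):
Base rate for 3888.98.02 is 26.5%.
3888.98.02 has an FTA preferential rate, but origin Vinune is not Veleth; base rate stands.
Additional duty on 3888.98.02 from Vinune: +30.6%. Applied ad valorem rate: 26.5% + 30.6% = 57.1%.
Duty = $217,043.08 × 57.1% = $123,931.60.
Total = $15,196.51 + $89,549.29 + $123,931.60 = $228,677.40.

$228,677.40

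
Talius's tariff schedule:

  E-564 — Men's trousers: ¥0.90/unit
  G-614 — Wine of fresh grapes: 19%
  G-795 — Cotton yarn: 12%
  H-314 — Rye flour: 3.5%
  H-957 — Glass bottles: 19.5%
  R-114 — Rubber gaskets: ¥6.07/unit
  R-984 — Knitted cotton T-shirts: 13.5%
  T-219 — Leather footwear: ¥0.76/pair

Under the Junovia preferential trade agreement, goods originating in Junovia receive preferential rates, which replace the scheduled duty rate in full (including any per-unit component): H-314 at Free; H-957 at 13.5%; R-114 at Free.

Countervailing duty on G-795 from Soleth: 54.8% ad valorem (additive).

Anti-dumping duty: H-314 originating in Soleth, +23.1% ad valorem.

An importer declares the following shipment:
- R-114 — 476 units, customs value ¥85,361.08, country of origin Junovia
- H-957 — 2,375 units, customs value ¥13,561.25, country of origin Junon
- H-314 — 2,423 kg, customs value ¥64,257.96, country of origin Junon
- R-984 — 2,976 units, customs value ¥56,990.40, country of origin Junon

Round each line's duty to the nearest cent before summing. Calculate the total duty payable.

Line 1 (R-114, Junovia, 476 units, ¥85,361.08):
Base rate for R-114 is ¥6.07/unit.
Origin Junovia qualifies under the Talius–Junovia agreement and R-114 is covered: preferential rate Free applies instead.
Duty = ¥85,361.08 × 0% = ¥0.00.
Line 2 (H-957, Junon, 2,375 units, ¥13,561.25):
Base rate for H-957 is 19.5%.
H-957 has an FTA preferential rate, but origin Junon is not Junovia; base rate stands.
Duty = ¥13,561.25 × 19.5% = ¥2,644.44.
Line 3 (H-314, Junon, 2,423 kg, ¥64,257.96):
Base rate for H-314 is 3.5%.
H-314 has an FTA preferential rate, but origin Junon is not Junovia; base rate stands.
The additional-duty order on H-314 targets Soleth, not Junon; it does not apply.
Duty = ¥64,257.96 × 3.5% = ¥2,249.03.
Line 4 (R-984, Junon, 2,976 units, ¥56,990.40):
Base rate for R-984 is 13.5%.
Duty = ¥56,990.40 × 13.5% = ¥7,693.70.
Total = ¥0.00 + ¥2,644.44 + ¥2,249.03 + ¥7,693.70 = ¥12,587.17.

¥12,587.17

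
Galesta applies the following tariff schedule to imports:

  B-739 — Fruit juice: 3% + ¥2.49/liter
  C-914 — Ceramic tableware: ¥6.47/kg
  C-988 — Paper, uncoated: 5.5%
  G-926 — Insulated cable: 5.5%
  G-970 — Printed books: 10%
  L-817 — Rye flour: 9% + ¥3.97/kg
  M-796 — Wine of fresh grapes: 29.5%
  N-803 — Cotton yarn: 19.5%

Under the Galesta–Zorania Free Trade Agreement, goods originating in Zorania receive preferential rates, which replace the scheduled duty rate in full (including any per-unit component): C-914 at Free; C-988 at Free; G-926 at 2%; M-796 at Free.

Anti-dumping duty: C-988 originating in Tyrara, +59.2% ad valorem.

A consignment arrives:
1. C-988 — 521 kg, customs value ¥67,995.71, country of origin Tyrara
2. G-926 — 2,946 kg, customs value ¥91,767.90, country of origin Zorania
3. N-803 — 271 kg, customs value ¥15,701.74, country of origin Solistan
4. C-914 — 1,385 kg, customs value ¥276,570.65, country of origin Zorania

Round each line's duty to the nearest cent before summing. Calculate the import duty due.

Line 1 (C-988, Tyrara, 521 kg, ¥67,995.71):
Base rate for C-988 is 5.5%.
C-988 has an FTA preferential rate, but origin Tyrara is not Zorania; base rate stands.
Additional duty on C-988 from Tyrara: +59.2%. Applied ad valorem rate: 5.5% + 59.2% = 64.7%.
Duty = ¥67,995.71 × 64.7% = ¥43,993.22.
Line 2 (G-926, Zorania, 2,946 kg, ¥91,767.90):
Base rate for G-926 is 5.5%.
Origin Zorania qualifies under the Galesta–Zorania agreement and G-926 is covered: preferential rate 2% applies instead.
Duty = ¥91,767.90 × 2% = ¥1,835.36.
Line 3 (N-803, Solistan, 271 kg, ¥15,701.74):
Base rate for N-803 is 19.5%.
Duty = ¥15,701.74 × 19.5% = ¥3,061.84.
Line 4 (C-914, Zorania, 1,385 kg, ¥276,570.65):
Base rate for C-914 is ¥6.47/kg.
Origin Zorania qualifies under the Galesta–Zorania agreement and C-914 is covered: preferential rate Free applies instead.
Duty = ¥276,570.65 × 0% = ¥0.00.
Total = ¥43,993.22 + ¥1,835.36 + ¥3,061.84 + ¥0.00 = ¥48,890.42.

¥48,890.42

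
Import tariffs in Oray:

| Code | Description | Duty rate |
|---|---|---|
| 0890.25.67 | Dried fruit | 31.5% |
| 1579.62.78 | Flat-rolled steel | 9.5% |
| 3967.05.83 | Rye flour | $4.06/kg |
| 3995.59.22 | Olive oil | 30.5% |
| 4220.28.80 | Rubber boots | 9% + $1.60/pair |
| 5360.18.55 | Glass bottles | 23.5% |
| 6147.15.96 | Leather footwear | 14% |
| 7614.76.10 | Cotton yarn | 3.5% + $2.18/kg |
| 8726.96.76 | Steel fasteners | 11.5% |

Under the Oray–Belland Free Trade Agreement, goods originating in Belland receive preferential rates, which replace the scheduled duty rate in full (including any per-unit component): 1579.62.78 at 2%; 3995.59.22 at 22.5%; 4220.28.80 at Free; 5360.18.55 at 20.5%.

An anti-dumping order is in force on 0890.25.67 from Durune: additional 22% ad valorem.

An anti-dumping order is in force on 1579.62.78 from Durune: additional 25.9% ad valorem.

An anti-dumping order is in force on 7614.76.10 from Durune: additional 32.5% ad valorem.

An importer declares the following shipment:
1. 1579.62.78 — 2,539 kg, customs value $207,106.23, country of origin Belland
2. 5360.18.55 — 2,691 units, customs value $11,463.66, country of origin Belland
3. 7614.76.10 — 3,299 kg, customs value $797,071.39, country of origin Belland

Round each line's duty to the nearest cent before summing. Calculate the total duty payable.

Line 1 (1579.62.78, Belland, 2,539 kg, $207,106.23):
Base rate for 1579.62.78 is 9.5%.
Origin Belland qualifies under the Oray–Belland agreement and 1579.62.78 is covered: preferential rate 2% applies instead.
The additional-duty order on 1579.62.78 targets Durune, not Belland; it does not apply.
Duty = $207,106.23 × 2% = $4,142.12.
Line 2 (5360.18.55, Belland, 2,691 units, $11,463.66):
Base rate for 5360.18.55 is 23.5%.
Origin Belland qualifies under the Oray–Belland agreement and 5360.18.55 is covered: preferential rate 20.5% applies instead.
Duty = $11,463.66 × 20.5% = $2,350.05.
Line 3 (7614.76.10, Belland, 3,299 kg, $797,071.39):
Base rate for 7614.76.10 is 3.5% + $2.18/kg.
Origin Belland is the FTA partner but 7614.76.10 is not on the preference list; base rate stands.
The additional-duty order on 7614.76.10 targets Durune, not Belland; it does not apply.
Duty = $797,071.39 × 3.5% + 3,299 × $2.18 = $35,089.32.
Total = $4,142.12 + $2,350.05 + $35,089.32 = $41,581.49.

$41,581.49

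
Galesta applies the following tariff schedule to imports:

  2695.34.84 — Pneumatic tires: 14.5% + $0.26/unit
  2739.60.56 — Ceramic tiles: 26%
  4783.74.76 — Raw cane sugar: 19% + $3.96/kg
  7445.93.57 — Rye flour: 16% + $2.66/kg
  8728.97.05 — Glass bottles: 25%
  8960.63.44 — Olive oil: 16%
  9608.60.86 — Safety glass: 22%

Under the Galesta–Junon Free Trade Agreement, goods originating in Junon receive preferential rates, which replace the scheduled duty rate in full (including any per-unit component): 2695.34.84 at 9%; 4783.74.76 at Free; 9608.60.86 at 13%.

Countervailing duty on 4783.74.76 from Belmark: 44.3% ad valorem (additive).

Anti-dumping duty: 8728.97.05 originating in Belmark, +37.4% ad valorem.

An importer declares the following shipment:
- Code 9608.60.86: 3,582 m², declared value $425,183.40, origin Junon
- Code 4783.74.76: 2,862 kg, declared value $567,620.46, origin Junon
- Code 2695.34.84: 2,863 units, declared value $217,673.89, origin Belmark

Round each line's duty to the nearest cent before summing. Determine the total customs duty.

$87,580.93

Line 1 (9608.60.86, Junon, 3,582 m², $425,183.40):
Base rate for 9608.60.86 is 22%.
Origin Junon qualifies under the Galesta–Junon agreement and 9608.60.86 is covered: preferential rate 13% applies instead.
Duty = $425,183.40 × 13% = $55,273.84.
Line 2 (4783.74.76, Junon, 2,862 kg, $567,620.46):
Base rate for 4783.74.76 is 19% + $3.96/kg.
Origin Junon qualifies under the Galesta–Junon agreement and 4783.74.76 is covered: preferential rate Free applies instead.
The additional-duty order on 4783.74.76 targets Belmark, not Junon; it does not apply.
Duty = $567,620.46 × 0% = $0.00.
Line 3 (2695.34.84, Belmark, 2,863 units, $217,673.89):
Base rate for 2695.34.84 is 14.5% + $0.26/unit.
2695.34.84 has an FTA preferential rate, but origin Belmark is not Junon; base rate stands.
Duty = $217,673.89 × 14.5% + 2,863 × $0.26 = $32,307.09.
Total = $55,273.84 + $0.00 + $32,307.09 = $87,580.93.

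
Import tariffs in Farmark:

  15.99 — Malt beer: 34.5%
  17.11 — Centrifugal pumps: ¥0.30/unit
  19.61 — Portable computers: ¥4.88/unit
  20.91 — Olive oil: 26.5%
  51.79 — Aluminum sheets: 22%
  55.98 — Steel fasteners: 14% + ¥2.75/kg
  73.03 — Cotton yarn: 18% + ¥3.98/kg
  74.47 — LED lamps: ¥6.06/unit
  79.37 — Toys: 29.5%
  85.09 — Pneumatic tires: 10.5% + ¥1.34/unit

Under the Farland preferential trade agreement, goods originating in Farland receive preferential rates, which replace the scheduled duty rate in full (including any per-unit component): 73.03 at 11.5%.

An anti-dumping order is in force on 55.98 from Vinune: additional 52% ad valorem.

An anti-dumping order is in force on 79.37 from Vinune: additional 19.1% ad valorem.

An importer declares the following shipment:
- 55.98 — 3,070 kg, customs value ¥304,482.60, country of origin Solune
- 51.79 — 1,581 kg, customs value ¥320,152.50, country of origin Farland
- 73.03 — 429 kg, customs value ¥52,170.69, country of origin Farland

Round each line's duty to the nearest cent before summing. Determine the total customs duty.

¥127,503.24

Line 1 (55.98, Solune, 3,070 kg, ¥304,482.60):
Base rate for 55.98 is 14% + ¥2.75/kg.
The additional-duty order on 55.98 targets Vinune, not Solune; it does not apply.
Duty = ¥304,482.60 × 14% + 3,070 × ¥2.75 = ¥51,070.06.
Line 2 (51.79, Farland, 1,581 kg, ¥320,152.50):
Base rate for 51.79 is 22%.
Origin Farland is the FTA partner but 51.79 is not on the preference list; base rate stands.
Duty = ¥320,152.50 × 22% = ¥70,433.55.
Line 3 (73.03, Farland, 429 kg, ¥52,170.69):
Base rate for 73.03 is 18% + ¥3.98/kg.
Origin Farland qualifies under the Farmark–Farland agreement and 73.03 is covered: preferential rate 11.5% applies instead.
Duty = ¥52,170.69 × 11.5% = ¥5,999.63.
Total = ¥51,070.06 + ¥70,433.55 + ¥5,999.63 = ¥127,503.24.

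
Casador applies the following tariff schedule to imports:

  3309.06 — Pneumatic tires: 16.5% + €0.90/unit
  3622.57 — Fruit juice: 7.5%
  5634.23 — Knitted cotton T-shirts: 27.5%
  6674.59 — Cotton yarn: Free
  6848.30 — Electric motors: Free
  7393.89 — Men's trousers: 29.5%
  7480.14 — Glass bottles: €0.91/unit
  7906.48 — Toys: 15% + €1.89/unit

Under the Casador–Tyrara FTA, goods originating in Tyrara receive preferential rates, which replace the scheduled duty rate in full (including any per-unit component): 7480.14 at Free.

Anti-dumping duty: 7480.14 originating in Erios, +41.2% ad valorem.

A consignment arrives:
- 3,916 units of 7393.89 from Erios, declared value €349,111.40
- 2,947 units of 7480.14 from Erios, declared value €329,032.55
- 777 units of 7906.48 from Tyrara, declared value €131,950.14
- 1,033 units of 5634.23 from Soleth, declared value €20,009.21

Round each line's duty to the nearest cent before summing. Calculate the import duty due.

€267,994.62

Line 1 (7393.89, Erios, 3,916 units, €349,111.40):
Base rate for 7393.89 is 29.5%.
Duty = €349,111.40 × 29.5% = €102,987.86.
Line 2 (7480.14, Erios, 2,947 units, €329,032.55):
Base rate for 7480.14 is €0.91/unit.
7480.14 has an FTA preferential rate, but origin Erios is not Tyrara; base rate stands.
Additional duty on 7480.14 from Erios: +41.2% ad valorem. Applied ad valorem rate = 41.2%.
Duty = €329,032.55 × 41.2% + 2,947 × €0.91 = €138,243.18.
Line 3 (7906.48, Tyrara, 777 units, €131,950.14):
Base rate for 7906.48 is 15% + €1.89/unit.
Origin Tyrara is the FTA partner but 7906.48 is not on the preference list; base rate stands.
Duty = €131,950.14 × 15% + 777 × €1.89 = €21,261.05.
Line 4 (5634.23, Soleth, 1,033 units, €20,009.21):
Base rate for 5634.23 is 27.5%.
Duty = €20,009.21 × 27.5% = €5,502.53.
Total = €102,987.86 + €138,243.18 + €21,261.05 + €5,502.53 = €267,994.62.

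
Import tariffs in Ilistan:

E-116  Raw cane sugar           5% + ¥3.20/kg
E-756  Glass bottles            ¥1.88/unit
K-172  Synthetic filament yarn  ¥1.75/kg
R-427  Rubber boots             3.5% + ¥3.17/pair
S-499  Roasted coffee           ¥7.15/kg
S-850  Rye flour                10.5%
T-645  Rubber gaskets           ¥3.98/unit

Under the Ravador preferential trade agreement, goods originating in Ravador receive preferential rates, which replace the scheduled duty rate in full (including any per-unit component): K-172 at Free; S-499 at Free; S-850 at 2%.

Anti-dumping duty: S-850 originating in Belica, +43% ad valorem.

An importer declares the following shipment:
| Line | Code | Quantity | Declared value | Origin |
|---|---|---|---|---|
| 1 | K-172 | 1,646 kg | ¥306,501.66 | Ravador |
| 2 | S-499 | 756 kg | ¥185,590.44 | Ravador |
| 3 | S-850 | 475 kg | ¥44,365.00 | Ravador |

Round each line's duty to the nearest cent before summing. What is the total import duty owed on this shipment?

¥887.30

Line 1 (K-172, Ravador, 1,646 kg, ¥306,501.66):
Base rate for K-172 is ¥1.75/kg.
Origin Ravador qualifies under the Ilistan–Ravador agreement and K-172 is covered: preferential rate Free applies instead.
Duty = ¥306,501.66 × 0% = ¥0.00.
Line 2 (S-499, Ravador, 756 kg, ¥185,590.44):
Base rate for S-499 is ¥7.15/kg.
Origin Ravador qualifies under the Ilistan–Ravador agreement and S-499 is covered: preferential rate Free applies instead.
Duty = ¥185,590.44 × 0% = ¥0.00.
Line 3 (S-850, Ravador, 475 kg, ¥44,365.00):
Base rate for S-850 is 10.5%.
Origin Ravador qualifies under the Ilistan–Ravador agreement and S-850 is covered: preferential rate 2% applies instead.
The additional-duty order on S-850 targets Belica, not Ravador; it does not apply.
Duty = ¥44,365.00 × 2% = ¥887.30.
Total = ¥0.00 + ¥0.00 + ¥887.30 = ¥887.30.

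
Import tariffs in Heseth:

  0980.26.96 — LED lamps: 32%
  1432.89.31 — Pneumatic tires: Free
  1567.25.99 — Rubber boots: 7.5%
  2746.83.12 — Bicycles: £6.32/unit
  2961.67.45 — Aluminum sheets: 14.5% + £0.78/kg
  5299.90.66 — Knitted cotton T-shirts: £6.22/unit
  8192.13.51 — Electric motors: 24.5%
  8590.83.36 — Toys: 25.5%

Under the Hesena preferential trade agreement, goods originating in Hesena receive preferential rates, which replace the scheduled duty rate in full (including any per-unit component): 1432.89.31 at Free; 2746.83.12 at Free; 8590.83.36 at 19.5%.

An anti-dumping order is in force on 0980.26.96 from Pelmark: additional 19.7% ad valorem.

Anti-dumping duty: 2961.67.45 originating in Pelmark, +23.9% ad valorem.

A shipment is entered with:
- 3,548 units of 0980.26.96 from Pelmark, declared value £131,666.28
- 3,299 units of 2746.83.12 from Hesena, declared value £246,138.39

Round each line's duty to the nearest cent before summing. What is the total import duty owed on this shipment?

£68,071.47

Line 1 (0980.26.96, Pelmark, 3,548 units, £131,666.28):
Base rate for 0980.26.96 is 32%.
Additional duty on 0980.26.96 from Pelmark: +19.7%. Applied ad valorem rate: 32% + 19.7% = 51.7%.
Duty = £131,666.28 × 51.7% = £68,071.47.
Line 2 (2746.83.12, Hesena, 3,299 units, £246,138.39):
Base rate for 2746.83.12 is £6.32/unit.
Origin Hesena qualifies under the Heseth–Hesena agreement and 2746.83.12 is covered: preferential rate Free applies instead.
Duty = £246,138.39 × 0% = £0.00.
Total = £68,071.47 + £0.00 = £68,071.47.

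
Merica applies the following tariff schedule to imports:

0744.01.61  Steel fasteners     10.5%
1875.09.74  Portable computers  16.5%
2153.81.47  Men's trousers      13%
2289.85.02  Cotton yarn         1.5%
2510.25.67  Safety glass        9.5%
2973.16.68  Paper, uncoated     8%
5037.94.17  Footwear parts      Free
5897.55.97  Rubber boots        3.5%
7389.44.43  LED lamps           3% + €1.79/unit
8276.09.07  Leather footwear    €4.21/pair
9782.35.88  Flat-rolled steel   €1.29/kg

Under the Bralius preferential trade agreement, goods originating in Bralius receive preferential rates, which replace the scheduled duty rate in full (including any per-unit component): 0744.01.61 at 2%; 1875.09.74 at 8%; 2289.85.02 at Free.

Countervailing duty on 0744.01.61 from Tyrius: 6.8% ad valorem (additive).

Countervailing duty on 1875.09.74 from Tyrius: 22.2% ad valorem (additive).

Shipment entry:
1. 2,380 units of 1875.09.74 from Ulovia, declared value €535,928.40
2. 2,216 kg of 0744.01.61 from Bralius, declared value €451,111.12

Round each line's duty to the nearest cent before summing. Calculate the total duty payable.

€97,450.41

Line 1 (1875.09.74, Ulovia, 2,380 units, €535,928.40):
Base rate for 1875.09.74 is 16.5%.
1875.09.74 has an FTA preferential rate, but origin Ulovia is not Bralius; base rate stands.
The additional-duty order on 1875.09.74 targets Tyrius, not Ulovia; it does not apply.
Duty = €535,928.40 × 16.5% = €88,428.19.
Line 2 (0744.01.61, Bralius, 2,216 kg, €451,111.12):
Base rate for 0744.01.61 is 10.5%.
Origin Bralius qualifies under the Merica–Bralius agreement and 0744.01.61 is covered: preferential rate 2% applies instead.
The additional-duty order on 0744.01.61 targets Tyrius, not Bralius; it does not apply.
Duty = €451,111.12 × 2% = €9,022.22.
Total = €88,428.19 + €9,022.22 = €97,450.41.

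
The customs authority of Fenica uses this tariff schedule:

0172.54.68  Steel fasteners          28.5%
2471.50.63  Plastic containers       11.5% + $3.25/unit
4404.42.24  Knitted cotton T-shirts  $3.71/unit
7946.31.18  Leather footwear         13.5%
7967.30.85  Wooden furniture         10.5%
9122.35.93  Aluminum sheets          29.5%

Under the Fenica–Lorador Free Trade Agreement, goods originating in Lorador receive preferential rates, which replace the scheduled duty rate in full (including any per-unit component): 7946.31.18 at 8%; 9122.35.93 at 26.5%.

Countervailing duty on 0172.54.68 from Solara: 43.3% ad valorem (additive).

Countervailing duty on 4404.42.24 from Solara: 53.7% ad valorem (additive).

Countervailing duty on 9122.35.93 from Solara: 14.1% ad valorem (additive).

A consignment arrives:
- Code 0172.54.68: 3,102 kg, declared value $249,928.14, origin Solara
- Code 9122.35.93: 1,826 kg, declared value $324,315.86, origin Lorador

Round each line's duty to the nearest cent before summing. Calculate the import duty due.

Line 1 (0172.54.68, Solara, 3,102 kg, $249,928.14):
Base rate for 0172.54.68 is 28.5%.
Additional duty on 0172.54.68 from Solara: +43.3%. Applied ad valorem rate: 28.5% + 43.3% = 71.8%.
Duty = $249,928.14 × 71.8% = $179,448.40.
Line 2 (9122.35.93, Lorador, 1,826 kg, $324,315.86):
Base rate for 9122.35.93 is 29.5%.
Origin Lorador qualifies under the Fenica–Lorador agreement and 9122.35.93 is covered: preferential rate 26.5% applies instead.
The additional-duty order on 9122.35.93 targets Solara, not Lorador; it does not apply.
Duty = $324,315.86 × 26.5% = $85,943.70.
Total = $179,448.40 + $85,943.70 = $265,392.10.

$265,392.10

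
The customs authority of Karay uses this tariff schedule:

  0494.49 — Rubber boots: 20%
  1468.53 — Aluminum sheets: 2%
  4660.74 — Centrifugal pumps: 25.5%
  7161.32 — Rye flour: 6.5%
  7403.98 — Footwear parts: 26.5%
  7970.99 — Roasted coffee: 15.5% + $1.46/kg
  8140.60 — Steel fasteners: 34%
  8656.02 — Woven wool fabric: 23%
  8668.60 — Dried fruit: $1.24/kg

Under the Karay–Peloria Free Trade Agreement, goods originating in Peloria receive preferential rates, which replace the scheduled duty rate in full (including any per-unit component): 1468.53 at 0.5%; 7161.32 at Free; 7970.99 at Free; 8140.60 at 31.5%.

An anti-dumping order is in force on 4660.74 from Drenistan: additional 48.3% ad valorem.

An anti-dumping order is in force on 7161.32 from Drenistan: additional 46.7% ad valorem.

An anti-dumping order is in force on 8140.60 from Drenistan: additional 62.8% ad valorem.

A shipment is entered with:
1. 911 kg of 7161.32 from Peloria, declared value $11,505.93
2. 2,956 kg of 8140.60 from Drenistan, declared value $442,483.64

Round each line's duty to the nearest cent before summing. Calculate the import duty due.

Line 1 (7161.32, Peloria, 911 kg, $11,505.93):
Base rate for 7161.32 is 6.5%.
Origin Peloria qualifies under the Karay–Peloria agreement and 7161.32 is covered: preferential rate Free applies instead.
The additional-duty order on 7161.32 targets Drenistan, not Peloria; it does not apply.
Duty = $11,505.93 × 0% = $0.00.
Line 2 (8140.60, Drenistan, 2,956 kg, $442,483.64):
Base rate for 8140.60 is 34%.
8140.60 has an FTA preferential rate, but origin Drenistan is not Peloria; base rate stands.
Additional duty on 8140.60 from Drenistan: +62.8%. Applied ad valorem rate: 34% + 62.8% = 96.8%.
Duty = $442,483.64 × 96.8% = $428,324.16.
Total = $0.00 + $428,324.16 = $428,324.16.

$428,324.16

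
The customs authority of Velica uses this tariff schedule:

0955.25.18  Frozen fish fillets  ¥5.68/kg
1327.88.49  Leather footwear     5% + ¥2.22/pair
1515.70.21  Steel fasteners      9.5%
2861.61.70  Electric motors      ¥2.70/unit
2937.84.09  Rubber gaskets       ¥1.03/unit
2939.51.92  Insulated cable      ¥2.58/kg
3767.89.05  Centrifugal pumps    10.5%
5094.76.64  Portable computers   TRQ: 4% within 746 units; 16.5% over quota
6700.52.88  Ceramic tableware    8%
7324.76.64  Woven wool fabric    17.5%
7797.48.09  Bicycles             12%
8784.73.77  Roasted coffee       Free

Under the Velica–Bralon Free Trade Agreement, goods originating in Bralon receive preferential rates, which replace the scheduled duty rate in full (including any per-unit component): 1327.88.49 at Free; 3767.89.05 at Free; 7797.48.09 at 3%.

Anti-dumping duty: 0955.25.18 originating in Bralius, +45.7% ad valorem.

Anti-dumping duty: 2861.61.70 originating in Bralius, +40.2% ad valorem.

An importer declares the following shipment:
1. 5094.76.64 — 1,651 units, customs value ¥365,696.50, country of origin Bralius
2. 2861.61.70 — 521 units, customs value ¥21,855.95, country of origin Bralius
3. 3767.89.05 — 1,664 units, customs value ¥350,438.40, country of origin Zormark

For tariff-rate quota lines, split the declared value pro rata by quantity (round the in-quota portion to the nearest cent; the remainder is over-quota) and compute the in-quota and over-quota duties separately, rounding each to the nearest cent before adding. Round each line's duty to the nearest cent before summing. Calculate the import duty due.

¥86,673.87

Line 1 (5094.76.64, Bralius, 1,651 units, ¥365,696.50):
Code 5094.76.64 is under a tariff-rate quota (threshold 746 units). In-quota: 746 units at 4%; over-quota: 905 units at 16.5%.
Pro-rata value split: in-quota = ¥365,696.50 × 746/1,651 = ¥165,239.00; over-quota = ¥365,696.50 − ¥165,239.00 = ¥200,457.50.
In-quota duty = ¥165,239.00 × 4% = ¥6,609.56. Over-quota duty = ¥200,457.50 × 16.5% = ¥33,075.49.
Line duty = ¥6,609.56 + ¥33,075.49 = ¥39,685.05.
Line 2 (2861.61.70, Bralius, 521 units, ¥21,855.95):
Base rate for 2861.61.70 is ¥2.70/unit.
Additional duty on 2861.61.70 from Bralius: +40.2% ad valorem. Applied ad valorem rate = 40.2%.
Duty = ¥21,855.95 × 40.2% + 521 × ¥2.70 = ¥10,192.79.
Line 3 (3767.89.05, Zormark, 1,664 units, ¥350,438.40):
Base rate for 3767.89.05 is 10.5%.
3767.89.05 has an FTA preferential rate, but origin Zormark is not Bralon; base rate stands.
Duty = ¥350,438.40 × 10.5% = ¥36,796.03.
Total = ¥39,685.05 + ¥10,192.79 + ¥36,796.03 = ¥86,673.87.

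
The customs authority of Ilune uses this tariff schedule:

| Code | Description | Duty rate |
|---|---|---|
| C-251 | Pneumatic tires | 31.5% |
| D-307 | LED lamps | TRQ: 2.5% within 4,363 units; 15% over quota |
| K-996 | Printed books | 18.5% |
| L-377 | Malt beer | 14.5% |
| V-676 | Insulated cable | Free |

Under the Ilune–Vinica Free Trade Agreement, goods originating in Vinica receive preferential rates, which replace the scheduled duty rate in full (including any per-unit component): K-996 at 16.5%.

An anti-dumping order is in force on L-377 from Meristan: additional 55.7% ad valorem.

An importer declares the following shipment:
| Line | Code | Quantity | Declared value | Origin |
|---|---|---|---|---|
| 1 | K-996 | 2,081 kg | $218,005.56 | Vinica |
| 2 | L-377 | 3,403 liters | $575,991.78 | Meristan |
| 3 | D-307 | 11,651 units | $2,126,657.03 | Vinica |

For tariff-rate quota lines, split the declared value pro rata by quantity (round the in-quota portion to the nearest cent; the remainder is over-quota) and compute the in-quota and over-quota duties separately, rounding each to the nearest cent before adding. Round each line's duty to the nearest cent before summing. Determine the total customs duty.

Line 1 (K-996, Vinica, 2,081 kg, $218,005.56):
Base rate for K-996 is 18.5%.
Origin Vinica qualifies under the Ilune–Vinica agreement and K-996 is covered: preferential rate 16.5% applies instead.
Duty = $218,005.56 × 16.5% = $35,970.92.
Line 2 (L-377, Meristan, 3,403 liters, $575,991.78):
Base rate for L-377 is 14.5%.
Additional duty on L-377 from Meristan: +55.7%. Applied ad valorem rate: 14.5% + 55.7% = 70.2%.
Duty = $575,991.78 × 70.2% = $404,346.23.
Line 3 (D-307, Vinica, 11,651 units, $2,126,657.03):
Code D-307 is under a tariff-rate quota (threshold 4,363 units). In-quota: 4,363 units at 2.5%; over-quota: 7,288 units at 15%.
Pro-rata value split: in-quota = $2,126,657.03 × 4,363/11,651 = $796,378.39; over-quota = $2,126,657.03 − $796,378.39 = $1,330,278.64.
In-quota duty = $796,378.39 × 2.5% = $19,909.46. Over-quota duty = $1,330,278.64 × 15% = $199,541.80.
Line duty = $19,909.46 + $199,541.80 = $219,451.26.
Total = $35,970.92 + $404,346.23 + $219,451.26 = $659,768.41.

$659,768.41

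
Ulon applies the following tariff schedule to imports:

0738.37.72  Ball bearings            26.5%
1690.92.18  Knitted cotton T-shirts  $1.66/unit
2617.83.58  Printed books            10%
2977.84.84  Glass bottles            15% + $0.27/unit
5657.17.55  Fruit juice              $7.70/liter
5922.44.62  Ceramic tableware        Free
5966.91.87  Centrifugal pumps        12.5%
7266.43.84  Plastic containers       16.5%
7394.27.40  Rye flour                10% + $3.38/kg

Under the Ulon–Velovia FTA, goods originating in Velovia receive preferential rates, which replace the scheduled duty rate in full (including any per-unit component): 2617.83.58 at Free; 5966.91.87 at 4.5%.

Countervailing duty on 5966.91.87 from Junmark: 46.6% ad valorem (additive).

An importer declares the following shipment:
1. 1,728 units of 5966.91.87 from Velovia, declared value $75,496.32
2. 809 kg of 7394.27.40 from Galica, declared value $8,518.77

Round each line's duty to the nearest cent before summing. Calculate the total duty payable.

$6,983.63

Line 1 (5966.91.87, Velovia, 1,728 units, $75,496.32):
Base rate for 5966.91.87 is 12.5%.
Origin Velovia qualifies under the Ulon–Velovia agreement and 5966.91.87 is covered: preferential rate 4.5% applies instead.
The additional-duty order on 5966.91.87 targets Junmark, not Velovia; it does not apply.
Duty = $75,496.32 × 4.5% = $3,397.33.
Line 2 (7394.27.40, Galica, 809 kg, $8,518.77):
Base rate for 7394.27.40 is 10% + $3.38/kg.
Duty = $8,518.77 × 10% + 809 × $3.38 = $3,586.30.
Total = $3,397.33 + $3,586.30 = $6,983.63.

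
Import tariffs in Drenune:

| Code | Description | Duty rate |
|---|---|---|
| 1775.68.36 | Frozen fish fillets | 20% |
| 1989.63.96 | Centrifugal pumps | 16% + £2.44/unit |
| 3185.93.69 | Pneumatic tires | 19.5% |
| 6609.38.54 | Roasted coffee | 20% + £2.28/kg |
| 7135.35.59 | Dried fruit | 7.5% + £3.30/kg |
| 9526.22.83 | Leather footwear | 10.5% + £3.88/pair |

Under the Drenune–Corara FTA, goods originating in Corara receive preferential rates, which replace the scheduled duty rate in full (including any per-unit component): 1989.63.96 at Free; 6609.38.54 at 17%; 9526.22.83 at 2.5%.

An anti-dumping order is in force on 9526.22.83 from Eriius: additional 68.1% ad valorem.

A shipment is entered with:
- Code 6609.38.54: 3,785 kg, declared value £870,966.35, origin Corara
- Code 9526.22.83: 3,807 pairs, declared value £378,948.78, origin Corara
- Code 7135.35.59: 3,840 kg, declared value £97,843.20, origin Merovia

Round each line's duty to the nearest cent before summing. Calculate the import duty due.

£177,548.24

Line 1 (6609.38.54, Corara, 3,785 kg, £870,966.35):
Base rate for 6609.38.54 is 20% + £2.28/kg.
Origin Corara qualifies under the Drenune–Corara agreement and 6609.38.54 is covered: preferential rate 17% applies instead.
Duty = £870,966.35 × 17% = £148,064.28.
Line 2 (9526.22.83, Corara, 3,807 pairs, £378,948.78):
Base rate for 9526.22.83 is 10.5% + £3.88/pair.
Origin Corara qualifies under the Drenune–Corara agreement and 9526.22.83 is covered: preferential rate 2.5% applies instead.
The additional-duty order on 9526.22.83 targets Eriius, not Corara; it does not apply.
Duty = £378,948.78 × 2.5% = £9,473.72.
Line 3 (7135.35.59, Merovia, 3,840 kg, £97,843.20):
Base rate for 7135.35.59 is 7.5% + £3.30/kg.
Duty = £97,843.20 × 7.5% + 3,840 × £3.30 = £20,010.24.
Total = £148,064.28 + £9,473.72 + £20,010.24 = £177,548.24.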